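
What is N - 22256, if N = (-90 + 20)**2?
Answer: -17356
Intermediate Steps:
N = 4900 (N = (-70)**2 = 4900)
N - 22256 = 4900 - 22256 = -17356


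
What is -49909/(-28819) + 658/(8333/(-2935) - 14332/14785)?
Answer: -32585093737501/190514137947 ≈ -171.04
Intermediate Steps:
-49909/(-28819) + 658/(8333/(-2935) - 14332/14785) = -49909*(-1/28819) + 658/(8333*(-1/2935) - 14332*1/14785) = 49909/28819 + 658/(-8333/2935 - 14332/14785) = 49909/28819 + 658/(-6610713/1735759) = 49909/28819 + 658*(-1735759/6610713) = 49909/28819 - 1142129422/6610713 = -32585093737501/190514137947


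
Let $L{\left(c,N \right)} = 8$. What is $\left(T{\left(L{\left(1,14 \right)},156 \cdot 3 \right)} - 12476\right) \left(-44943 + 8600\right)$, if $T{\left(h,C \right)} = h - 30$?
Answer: $454214814$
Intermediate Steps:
$T{\left(h,C \right)} = -30 + h$ ($T{\left(h,C \right)} = h - 30 = -30 + h$)
$\left(T{\left(L{\left(1,14 \right)},156 \cdot 3 \right)} - 12476\right) \left(-44943 + 8600\right) = \left(\left(-30 + 8\right) - 12476\right) \left(-44943 + 8600\right) = \left(-22 - 12476\right) \left(-36343\right) = \left(-12498\right) \left(-36343\right) = 454214814$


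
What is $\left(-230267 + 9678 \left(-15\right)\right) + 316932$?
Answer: $-58505$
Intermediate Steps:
$\left(-230267 + 9678 \left(-15\right)\right) + 316932 = \left(-230267 - 145170\right) + 316932 = -375437 + 316932 = -58505$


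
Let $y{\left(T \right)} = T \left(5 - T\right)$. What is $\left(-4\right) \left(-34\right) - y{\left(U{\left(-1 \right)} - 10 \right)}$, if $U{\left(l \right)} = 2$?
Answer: $240$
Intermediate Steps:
$\left(-4\right) \left(-34\right) - y{\left(U{\left(-1 \right)} - 10 \right)} = \left(-4\right) \left(-34\right) - \left(2 - 10\right) \left(5 - \left(2 - 10\right)\right) = 136 - - 8 \left(5 - -8\right) = 136 - - 8 \left(5 + 8\right) = 136 - \left(-8\right) 13 = 136 - -104 = 136 + 104 = 240$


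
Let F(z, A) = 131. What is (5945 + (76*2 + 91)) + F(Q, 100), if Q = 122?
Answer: 6319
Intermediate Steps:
(5945 + (76*2 + 91)) + F(Q, 100) = (5945 + (76*2 + 91)) + 131 = (5945 + (152 + 91)) + 131 = (5945 + 243) + 131 = 6188 + 131 = 6319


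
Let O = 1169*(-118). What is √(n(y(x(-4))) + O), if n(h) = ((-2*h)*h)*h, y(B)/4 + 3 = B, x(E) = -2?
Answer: I*√121942 ≈ 349.2*I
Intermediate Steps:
y(B) = -12 + 4*B
n(h) = -2*h³ (n(h) = (-2*h²)*h = -2*h³)
O = -137942
√(n(y(x(-4))) + O) = √(-2*(-12 + 4*(-2))³ - 137942) = √(-2*(-12 - 8)³ - 137942) = √(-2*(-20)³ - 137942) = √(-2*(-8000) - 137942) = √(16000 - 137942) = √(-121942) = I*√121942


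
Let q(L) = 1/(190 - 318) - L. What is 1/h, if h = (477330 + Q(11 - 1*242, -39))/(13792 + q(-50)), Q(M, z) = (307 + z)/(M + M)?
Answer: 409280025/14113676288 ≈ 0.028999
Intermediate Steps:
Q(M, z) = (307 + z)/(2*M) (Q(M, z) = (307 + z)/((2*M)) = (307 + z)*(1/(2*M)) = (307 + z)/(2*M))
q(L) = -1/128 - L (q(L) = 1/(-128) - L = -1/128 - L)
h = 14113676288/409280025 (h = (477330 + (307 - 39)/(2*(11 - 1*242)))/(13792 + (-1/128 - 1*(-50))) = (477330 + (½)*268/(11 - 242))/(13792 + (-1/128 + 50)) = (477330 + (½)*268/(-231))/(13792 + 6399/128) = (477330 + (½)*(-1/231)*268)/(1771775/128) = (477330 - 134/231)*(128/1771775) = (110263096/231)*(128/1771775) = 14113676288/409280025 ≈ 34.484)
1/h = 1/(14113676288/409280025) = 409280025/14113676288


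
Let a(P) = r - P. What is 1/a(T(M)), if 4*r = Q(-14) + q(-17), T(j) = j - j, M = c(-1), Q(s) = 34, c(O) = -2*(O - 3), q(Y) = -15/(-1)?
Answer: 4/49 ≈ 0.081633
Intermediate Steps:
q(Y) = 15 (q(Y) = -15*(-1) = 15)
c(O) = 6 - 2*O (c(O) = -2*(-3 + O) = 6 - 2*O)
M = 8 (M = 6 - 2*(-1) = 6 + 2 = 8)
T(j) = 0
r = 49/4 (r = (34 + 15)/4 = (1/4)*49 = 49/4 ≈ 12.250)
a(P) = 49/4 - P
1/a(T(M)) = 1/(49/4 - 1*0) = 1/(49/4 + 0) = 1/(49/4) = 4/49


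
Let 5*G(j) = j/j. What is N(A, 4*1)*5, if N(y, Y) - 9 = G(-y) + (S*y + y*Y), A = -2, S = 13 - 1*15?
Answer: 26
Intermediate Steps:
G(j) = ⅕ (G(j) = (j/j)/5 = (⅕)*1 = ⅕)
S = -2 (S = 13 - 15 = -2)
N(y, Y) = 46/5 - 2*y + Y*y (N(y, Y) = 9 + (⅕ + (-2*y + y*Y)) = 9 + (⅕ + (-2*y + Y*y)) = 9 + (⅕ - 2*y + Y*y) = 46/5 - 2*y + Y*y)
N(A, 4*1)*5 = (46/5 - 2*(-2) + (4*1)*(-2))*5 = (46/5 + 4 + 4*(-2))*5 = (46/5 + 4 - 8)*5 = (26/5)*5 = 26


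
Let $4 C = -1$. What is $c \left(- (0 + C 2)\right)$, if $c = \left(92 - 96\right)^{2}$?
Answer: $8$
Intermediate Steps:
$C = - \frac{1}{4}$ ($C = \frac{1}{4} \left(-1\right) = - \frac{1}{4} \approx -0.25$)
$c = 16$ ($c = \left(92 - 96\right)^{2} = \left(-4\right)^{2} = 16$)
$c \left(- (0 + C 2)\right) = 16 \left(- (0 - \frac{1}{2})\right) = 16 \left(\left(-1\right) \left(- \frac{1}{2}\right)\right) = 16 \cdot \frac{1}{2} = 8$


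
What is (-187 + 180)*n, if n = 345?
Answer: -2415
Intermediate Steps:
(-187 + 180)*n = (-187 + 180)*345 = -7*345 = -2415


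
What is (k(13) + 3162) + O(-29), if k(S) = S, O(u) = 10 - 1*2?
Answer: 3183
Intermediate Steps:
O(u) = 8 (O(u) = 10 - 2 = 8)
(k(13) + 3162) + O(-29) = (13 + 3162) + 8 = 3175 + 8 = 3183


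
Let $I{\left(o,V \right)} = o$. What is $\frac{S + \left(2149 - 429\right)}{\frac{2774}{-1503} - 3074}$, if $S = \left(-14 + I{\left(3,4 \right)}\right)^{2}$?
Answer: $- \frac{395289}{660428} \approx -0.59853$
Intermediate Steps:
$S = 121$ ($S = \left(-14 + 3\right)^{2} = \left(-11\right)^{2} = 121$)
$\frac{S + \left(2149 - 429\right)}{\frac{2774}{-1503} - 3074} = \frac{121 + \left(2149 - 429\right)}{\frac{2774}{-1503} - 3074} = \frac{121 + 1720}{2774 \left(- \frac{1}{1503}\right) - 3074} = \frac{1841}{- \frac{2774}{1503} - 3074} = \frac{1841}{- \frac{4622996}{1503}} = 1841 \left(- \frac{1503}{4622996}\right) = - \frac{395289}{660428}$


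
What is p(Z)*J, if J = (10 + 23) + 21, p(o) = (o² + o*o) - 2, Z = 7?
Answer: 5184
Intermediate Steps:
p(o) = -2 + 2*o² (p(o) = (o² + o²) - 2 = 2*o² - 2 = -2 + 2*o²)
J = 54 (J = 33 + 21 = 54)
p(Z)*J = (-2 + 2*7²)*54 = (-2 + 2*49)*54 = (-2 + 98)*54 = 96*54 = 5184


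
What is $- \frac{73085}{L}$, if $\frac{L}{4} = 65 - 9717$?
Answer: $\frac{73085}{38608} \approx 1.893$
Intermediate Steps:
$L = -38608$ ($L = 4 \left(65 - 9717\right) = 4 \left(-9652\right) = -38608$)
$- \frac{73085}{L} = - \frac{73085}{-38608} = \left(-73085\right) \left(- \frac{1}{38608}\right) = \frac{73085}{38608}$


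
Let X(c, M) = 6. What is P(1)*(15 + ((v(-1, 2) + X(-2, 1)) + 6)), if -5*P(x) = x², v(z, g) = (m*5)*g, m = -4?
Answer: 13/5 ≈ 2.6000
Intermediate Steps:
v(z, g) = -20*g (v(z, g) = (-4*5)*g = -20*g)
P(x) = -x²/5
P(1)*(15 + ((v(-1, 2) + X(-2, 1)) + 6)) = (-⅕*1²)*(15 + ((-20*2 + 6) + 6)) = (-⅕*1)*(15 + ((-40 + 6) + 6)) = -(15 + (-34 + 6))/5 = -(15 - 28)/5 = -⅕*(-13) = 13/5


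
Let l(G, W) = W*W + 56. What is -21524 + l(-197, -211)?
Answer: 23053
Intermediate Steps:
l(G, W) = 56 + W**2 (l(G, W) = W**2 + 56 = 56 + W**2)
-21524 + l(-197, -211) = -21524 + (56 + (-211)**2) = -21524 + (56 + 44521) = -21524 + 44577 = 23053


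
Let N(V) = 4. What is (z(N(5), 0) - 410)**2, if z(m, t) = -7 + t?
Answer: 173889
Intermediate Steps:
(z(N(5), 0) - 410)**2 = ((-7 + 0) - 410)**2 = (-7 - 410)**2 = (-417)**2 = 173889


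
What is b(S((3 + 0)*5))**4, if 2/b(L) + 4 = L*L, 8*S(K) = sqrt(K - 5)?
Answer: 16777216/228886641 ≈ 0.073299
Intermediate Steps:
S(K) = sqrt(-5 + K)/8 (S(K) = sqrt(K - 5)/8 = sqrt(-5 + K)/8)
b(L) = 2/(-4 + L**2) (b(L) = 2/(-4 + L*L) = 2/(-4 + L**2))
b(S((3 + 0)*5))**4 = (2/(-4 + (sqrt(-5 + (3 + 0)*5)/8)**2))**4 = (2/(-4 + (sqrt(-5 + 3*5)/8)**2))**4 = (2/(-4 + (sqrt(-5 + 15)/8)**2))**4 = (2/(-4 + (sqrt(10)/8)**2))**4 = (2/(-4 + 5/32))**4 = (2/(-123/32))**4 = (2*(-32/123))**4 = (-64/123)**4 = 16777216/228886641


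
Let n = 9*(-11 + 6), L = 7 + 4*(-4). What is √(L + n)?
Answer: 3*I*√6 ≈ 7.3485*I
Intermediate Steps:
L = -9 (L = 7 - 16 = -9)
n = -45 (n = 9*(-5) = -45)
√(L + n) = √(-9 - 45) = √(-54) = 3*I*√6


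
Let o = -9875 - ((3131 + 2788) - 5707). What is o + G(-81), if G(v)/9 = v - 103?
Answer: -11743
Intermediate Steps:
G(v) = -927 + 9*v (G(v) = 9*(v - 103) = 9*(-103 + v) = -927 + 9*v)
o = -10087 (o = -9875 - (5919 - 5707) = -9875 - 1*212 = -9875 - 212 = -10087)
o + G(-81) = -10087 + (-927 + 9*(-81)) = -10087 + (-927 - 729) = -10087 - 1656 = -11743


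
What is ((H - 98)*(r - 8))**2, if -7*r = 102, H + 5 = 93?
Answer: 2496400/49 ≈ 50947.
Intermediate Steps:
H = 88 (H = -5 + 93 = 88)
r = -102/7 (r = -1/7*102 = -102/7 ≈ -14.571)
((H - 98)*(r - 8))**2 = ((88 - 98)*(-102/7 - 8))**2 = (-10*(-158/7))**2 = (1580/7)**2 = 2496400/49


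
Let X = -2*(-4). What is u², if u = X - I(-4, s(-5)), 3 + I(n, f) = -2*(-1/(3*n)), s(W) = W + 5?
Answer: 4489/36 ≈ 124.69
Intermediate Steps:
s(W) = 5 + W
X = 8
I(n, f) = -3 + 2/(3*n) (I(n, f) = -3 - 2*(-1/(3*n)) = -3 - (-2)/(3*n) = -3 + 2/(3*n))
u = 67/6 (u = 8 - (-3 + (⅔)/(-4)) = 8 - (-3 + (⅔)*(-¼)) = 8 - (-3 - ⅙) = 8 - 1*(-19/6) = 8 + 19/6 = 67/6 ≈ 11.167)
u² = (67/6)² = 4489/36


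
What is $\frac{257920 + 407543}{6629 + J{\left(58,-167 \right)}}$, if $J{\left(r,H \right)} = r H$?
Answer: $- \frac{221821}{1019} \approx -217.69$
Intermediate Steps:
$J{\left(r,H \right)} = H r$
$\frac{257920 + 407543}{6629 + J{\left(58,-167 \right)}} = \frac{257920 + 407543}{6629 - 9686} = \frac{665463}{6629 - 9686} = \frac{665463}{-3057} = 665463 \left(- \frac{1}{3057}\right) = - \frac{221821}{1019}$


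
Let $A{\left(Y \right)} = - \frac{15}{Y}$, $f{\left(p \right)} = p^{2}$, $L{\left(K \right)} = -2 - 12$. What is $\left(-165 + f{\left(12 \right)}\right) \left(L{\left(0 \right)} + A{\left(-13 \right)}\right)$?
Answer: $\frac{3507}{13} \approx 269.77$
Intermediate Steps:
$L{\left(K \right)} = -14$ ($L{\left(K \right)} = -2 - 12 = -14$)
$\left(-165 + f{\left(12 \right)}\right) \left(L{\left(0 \right)} + A{\left(-13 \right)}\right) = \left(-165 + 12^{2}\right) \left(-14 - \frac{15}{-13}\right) = \left(-165 + 144\right) \left(-14 - - \frac{15}{13}\right) = - 21 \left(-14 + \frac{15}{13}\right) = \left(-21\right) \left(- \frac{167}{13}\right) = \frac{3507}{13}$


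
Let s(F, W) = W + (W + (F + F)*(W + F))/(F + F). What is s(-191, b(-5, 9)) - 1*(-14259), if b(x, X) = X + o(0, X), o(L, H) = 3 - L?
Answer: 2691566/191 ≈ 14092.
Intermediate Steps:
b(x, X) = 3 + X (b(x, X) = X + (3 - 1*0) = X + (3 + 0) = X + 3 = 3 + X)
s(F, W) = W + (W + 2*F*(F + W))/(2*F) (s(F, W) = W + (W + (2*F)*(F + W))/((2*F)) = W + (W + 2*F*(F + W))*(1/(2*F)) = W + (W + 2*F*(F + W))/(2*F))
s(-191, b(-5, 9)) - 1*(-14259) = (-191 + 2*(3 + 9) + (½)*(3 + 9)/(-191)) - 1*(-14259) = (-191 + 2*12 + (½)*12*(-1/191)) + 14259 = (-191 + 24 - 6/191) + 14259 = -31903/191 + 14259 = 2691566/191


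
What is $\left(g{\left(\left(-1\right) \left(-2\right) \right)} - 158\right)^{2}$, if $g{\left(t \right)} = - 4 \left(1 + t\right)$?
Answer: $28900$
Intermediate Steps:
$g{\left(t \right)} = -4 - 4 t$
$\left(g{\left(\left(-1\right) \left(-2\right) \right)} - 158\right)^{2} = \left(\left(-4 - 4 \left(\left(-1\right) \left(-2\right)\right)\right) - 158\right)^{2} = \left(\left(-4 - 8\right) - 158\right)^{2} = \left(-12 - 158\right)^{2} = \left(-170\right)^{2} = 28900$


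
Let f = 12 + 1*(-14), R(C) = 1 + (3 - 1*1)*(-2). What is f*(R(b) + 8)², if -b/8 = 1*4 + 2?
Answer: -50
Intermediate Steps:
b = -48 (b = -8*(1*4 + 2) = -8*(4 + 2) = -8*6 = -48)
R(C) = -3 (R(C) = 1 + (3 - 1)*(-2) = 1 + 2*(-2) = 1 - 4 = -3)
f = -2 (f = 12 - 14 = -2)
f*(R(b) + 8)² = -2*(-3 + 8)² = -2*5² = -2*25 = -50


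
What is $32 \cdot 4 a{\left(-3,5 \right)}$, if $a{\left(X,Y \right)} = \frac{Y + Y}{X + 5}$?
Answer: $640$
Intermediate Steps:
$a{\left(X,Y \right)} = \frac{2 Y}{5 + X}$
$32 \cdot 4 a{\left(-3,5 \right)} = 32 \cdot 4 \cdot 2 \cdot 5 \frac{1}{5 - 3} = 128 \cdot 2 \cdot 5 \cdot \frac{1}{2} = 128 \cdot 5 = 640$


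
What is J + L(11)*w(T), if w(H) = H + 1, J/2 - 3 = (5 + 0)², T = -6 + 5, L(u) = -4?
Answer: 56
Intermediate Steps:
T = -1
J = 56 (J = 6 + 2*(5 + 0)² = 6 + 2*5² = 6 + 2*25 = 6 + 50 = 56)
w(H) = 1 + H
J + L(11)*w(T) = 56 - 4*(1 - 1) = 56 - 4*0 = 56 + 0 = 56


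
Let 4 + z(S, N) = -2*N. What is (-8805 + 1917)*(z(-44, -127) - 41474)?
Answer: 283950912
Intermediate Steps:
z(S, N) = -4 - 2*N
(-8805 + 1917)*(z(-44, -127) - 41474) = (-8805 + 1917)*((-4 - 2*(-127)) - 41474) = -6888*((-4 + 254) - 41474) = -6888*(250 - 41474) = -6888*(-41224) = 283950912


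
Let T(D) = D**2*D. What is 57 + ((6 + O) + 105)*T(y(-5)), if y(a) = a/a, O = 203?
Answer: 371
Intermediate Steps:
y(a) = 1
T(D) = D**3
57 + ((6 + O) + 105)*T(y(-5)) = 57 + ((6 + 203) + 105)*1**3 = 57 + (209 + 105)*1 = 57 + 314*1 = 57 + 314 = 371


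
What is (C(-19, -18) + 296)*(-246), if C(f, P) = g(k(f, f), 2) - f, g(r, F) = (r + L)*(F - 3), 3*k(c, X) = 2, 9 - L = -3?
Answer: -74374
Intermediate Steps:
L = 12 (L = 9 - 1*(-3) = 9 + 3 = 12)
k(c, X) = 2/3 (k(c, X) = (1/3)*2 = 2/3)
g(r, F) = (-3 + F)*(12 + r) (g(r, F) = (r + 12)*(F - 3) = (12 + r)*(-3 + F) = (-3 + F)*(12 + r))
C(f, P) = -38/3 - f (C(f, P) = (-36 - 3*2/3 + 12*2 + 2*(2/3)) - f = (-36 - 2 + 24 + 4/3) - f = -38/3 - f)
(C(-19, -18) + 296)*(-246) = ((-38/3 - 1*(-19)) + 296)*(-246) = ((-38/3 + 19) + 296)*(-246) = (19/3 + 296)*(-246) = (907/3)*(-246) = -74374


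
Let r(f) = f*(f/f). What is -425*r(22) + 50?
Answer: -9300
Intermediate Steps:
r(f) = f (r(f) = f*1 = f)
-425*r(22) + 50 = -425*22 + 50 = -9350 + 50 = -9300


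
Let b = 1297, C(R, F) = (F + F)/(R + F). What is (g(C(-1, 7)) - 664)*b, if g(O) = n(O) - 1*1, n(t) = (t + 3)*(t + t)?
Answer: -7472017/9 ≈ -8.3022e+5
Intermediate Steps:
n(t) = 2*t*(3 + t) (n(t) = (3 + t)*(2*t) = 2*t*(3 + t))
C(R, F) = 2*F/(F + R) (C(R, F) = (2*F)/(F + R) = 2*F/(F + R))
g(O) = -1 + 2*O*(3 + O) (g(O) = 2*O*(3 + O) - 1*1 = 2*O*(3 + O) - 1 = -1 + 2*O*(3 + O))
(g(C(-1, 7)) - 664)*b = ((-1 + 2*(2*7/(7 - 1))*(3 + 2*7/(7 - 1))) - 664)*1297 = ((-1 + 2*(2*7/6)*(3 + 2*7/6)) - 664)*1297 = ((-1 + 2*(2*7*(⅙))*(3 + 2*7*(⅙))) - 664)*1297 = ((-1 + 2*(7/3)*(3 + 7/3)) - 664)*1297 = ((-1 + 2*(7/3)*(16/3)) - 664)*1297 = ((-1 + 224/9) - 664)*1297 = (215/9 - 664)*1297 = -5761/9*1297 = -7472017/9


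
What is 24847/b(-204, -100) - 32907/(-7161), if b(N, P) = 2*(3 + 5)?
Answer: 8497899/5456 ≈ 1557.5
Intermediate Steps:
b(N, P) = 16 (b(N, P) = 2*8 = 16)
24847/b(-204, -100) - 32907/(-7161) = 24847/16 - 32907/(-7161) = 24847*(1/16) - 32907*(-1/7161) = 24847/16 + 1567/341 = 8497899/5456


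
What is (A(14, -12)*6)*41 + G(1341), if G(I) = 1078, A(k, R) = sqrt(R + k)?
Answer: 1078 + 246*sqrt(2) ≈ 1425.9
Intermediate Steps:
(A(14, -12)*6)*41 + G(1341) = (sqrt(-12 + 14)*6)*41 + 1078 = (sqrt(2)*6)*41 + 1078 = (6*sqrt(2))*41 + 1078 = 246*sqrt(2) + 1078 = 1078 + 246*sqrt(2)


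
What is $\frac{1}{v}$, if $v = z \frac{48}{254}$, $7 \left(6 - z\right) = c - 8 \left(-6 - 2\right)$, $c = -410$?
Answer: $\frac{889}{9312} \approx 0.095468$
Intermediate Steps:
$z = \frac{388}{7}$ ($z = 6 - \frac{-410 - 8 \left(-6 - 2\right)}{7} = 6 - \frac{-410 - -64}{7} = 6 - \frac{-410 + 64}{7} = 6 - - \frac{346}{7} = 6 + \frac{346}{7} = \frac{388}{7} \approx 55.429$)
$v = \frac{9312}{889}$ ($v = \frac{388 \cdot \frac{48}{254}}{7} = \frac{388 \cdot 48 \cdot \frac{1}{254}}{7} = \frac{388}{7} \cdot \frac{24}{127} = \frac{9312}{889} \approx 10.475$)
$\frac{1}{v} = \frac{1}{\frac{9312}{889}} = \frac{889}{9312}$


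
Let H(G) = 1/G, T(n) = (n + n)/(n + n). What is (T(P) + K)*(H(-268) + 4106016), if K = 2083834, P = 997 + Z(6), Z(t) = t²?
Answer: 2293077638080645/268 ≈ 8.5563e+12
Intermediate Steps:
P = 1033 (P = 997 + 6² = 997 + 36 = 1033)
T(n) = 1 (T(n) = (2*n)/((2*n)) = (2*n)*(1/(2*n)) = 1)
(T(P) + K)*(H(-268) + 4106016) = (1 + 2083834)*(1/(-268) + 4106016) = 2083835*(-1/268 + 4106016) = 2083835*(1100412287/268) = 2293077638080645/268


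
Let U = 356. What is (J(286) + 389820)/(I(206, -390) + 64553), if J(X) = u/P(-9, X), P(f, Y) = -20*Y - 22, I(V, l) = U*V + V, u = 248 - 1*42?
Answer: 1119173117/396470745 ≈ 2.8228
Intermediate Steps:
u = 206 (u = 248 - 42 = 206)
I(V, l) = 357*V (I(V, l) = 356*V + V = 357*V)
P(f, Y) = -22 - 20*Y
J(X) = 206/(-22 - 20*X)
(J(286) + 389820)/(I(206, -390) + 64553) = (-103/(11 + 10*286) + 389820)/(357*206 + 64553) = (-103/(11 + 2860) + 389820)/(73542 + 64553) = (-103/2871 + 389820)/138095 = (-103*1/2871 + 389820)*(1/138095) = (-103/2871 + 389820)*(1/138095) = (1119173117/2871)*(1/138095) = 1119173117/396470745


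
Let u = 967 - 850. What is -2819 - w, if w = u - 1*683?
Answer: -2253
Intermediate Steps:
u = 117
w = -566 (w = 117 - 1*683 = 117 - 683 = -566)
-2819 - w = -2819 - 1*(-566) = -2819 + 566 = -2253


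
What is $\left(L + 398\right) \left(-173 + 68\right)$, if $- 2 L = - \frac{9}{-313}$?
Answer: $- \frac{26159595}{626} \approx -41789.0$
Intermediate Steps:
$L = - \frac{9}{626}$ ($L = - \frac{\left(-9\right) \frac{1}{-313}}{2} = - \frac{\left(-9\right) \left(- \frac{1}{313}\right)}{2} = \left(- \frac{1}{2}\right) \frac{9}{313} = - \frac{9}{626} \approx -0.014377$)
$\left(L + 398\right) \left(-173 + 68\right) = \left(- \frac{9}{626} + 398\right) \left(-173 + 68\right) = \frac{249139}{626} \left(-105\right) = - \frac{26159595}{626}$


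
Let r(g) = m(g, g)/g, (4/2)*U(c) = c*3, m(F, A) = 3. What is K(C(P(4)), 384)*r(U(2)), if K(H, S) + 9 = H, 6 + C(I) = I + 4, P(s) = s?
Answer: -7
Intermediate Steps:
C(I) = -2 + I (C(I) = -6 + (I + 4) = -6 + (4 + I) = -2 + I)
K(H, S) = -9 + H
U(c) = 3*c/2 (U(c) = (c*3)/2 = (3*c)/2 = 3*c/2)
r(g) = 3/g
K(C(P(4)), 384)*r(U(2)) = (-9 + (-2 + 4))*(3/(((3/2)*2))) = (-9 + 2)*(3/3) = -21/3 = -7*1 = -7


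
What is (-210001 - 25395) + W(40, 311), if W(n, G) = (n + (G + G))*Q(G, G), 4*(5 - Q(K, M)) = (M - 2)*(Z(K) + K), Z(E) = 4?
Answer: -32682057/2 ≈ -1.6341e+7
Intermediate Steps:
Q(K, M) = 5 - (-2 + M)*(4 + K)/4 (Q(K, M) = 5 - (M - 2)*(4 + K)/4 = 5 - (-2 + M)*(4 + K)/4)
W(n, G) = (n + 2*G)*(7 - G/2 - G**2/4) (W(n, G) = (n + (G + G))*(7 + G/2 - G - G*G/4) = (n + 2*G)*(7 + G/2 - G - G**2/4) = (n + 2*G)*(7 - G/2 - G**2/4))
(-210001 - 25395) + W(40, 311) = (-210001 - 25395) + (40 + 2*311)*(28 - 1*311**2 - 2*311)/4 = -235396 + (40 + 622)*(28 - 1*96721 - 622)/4 = -235396 + (1/4)*662*(28 - 96721 - 622) = -235396 + (1/4)*662*(-97315) = -235396 - 32211265/2 = -32682057/2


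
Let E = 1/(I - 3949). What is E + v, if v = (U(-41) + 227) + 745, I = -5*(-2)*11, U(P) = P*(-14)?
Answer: 5935093/3839 ≈ 1546.0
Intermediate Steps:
U(P) = -14*P
I = 110 (I = 10*11 = 110)
v = 1546 (v = (-14*(-41) + 227) + 745 = (574 + 227) + 745 = 801 + 745 = 1546)
E = -1/3839 (E = 1/(110 - 3949) = 1/(-3839) = -1/3839 ≈ -0.00026048)
E + v = -1/3839 + 1546 = 5935093/3839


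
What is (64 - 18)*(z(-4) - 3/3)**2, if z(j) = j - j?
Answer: 46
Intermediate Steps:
z(j) = 0
(64 - 18)*(z(-4) - 3/3)**2 = (64 - 18)*(0 - 3/3)**2 = 46*(0 - 3*1/3)**2 = 46*(0 - 1)**2 = 46*(-1)**2 = 46*1 = 46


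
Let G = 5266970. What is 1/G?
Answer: 1/5266970 ≈ 1.8986e-7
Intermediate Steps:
1/G = 1/5266970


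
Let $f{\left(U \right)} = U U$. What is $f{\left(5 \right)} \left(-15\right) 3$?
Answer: $-1125$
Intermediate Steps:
$f{\left(U \right)} = U^{2}$
$f{\left(5 \right)} \left(-15\right) 3 = 5^{2} \left(-15\right) 3 = 25 \left(-15\right) 3 = \left(-375\right) 3 = -1125$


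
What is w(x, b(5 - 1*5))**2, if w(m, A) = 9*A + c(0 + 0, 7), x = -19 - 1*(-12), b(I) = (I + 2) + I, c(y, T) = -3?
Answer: 225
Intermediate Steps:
b(I) = 2 + 2*I (b(I) = (2 + I) + I = 2 + 2*I)
x = -7 (x = -19 + 12 = -7)
w(m, A) = -3 + 9*A (w(m, A) = 9*A - 3 = -3 + 9*A)
w(x, b(5 - 1*5))**2 = (-3 + 9*(2 + 2*(5 - 1*5)))**2 = (-3 + 9*(2 + 2*(5 - 5)))**2 = (-3 + 9*(2 + 2*0))**2 = (-3 + 9*(2 + 0))**2 = (-3 + 9*2)**2 = (-3 + 18)**2 = 15**2 = 225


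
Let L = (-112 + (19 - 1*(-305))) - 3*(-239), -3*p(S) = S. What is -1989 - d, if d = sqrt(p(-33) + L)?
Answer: -1989 - 2*sqrt(235) ≈ -2019.7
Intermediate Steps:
p(S) = -S/3
L = 929 (L = (-112 + (19 + 305)) + 717 = (-112 + 324) + 717 = 212 + 717 = 929)
d = 2*sqrt(235) (d = sqrt(-1/3*(-33) + 929) = sqrt(11 + 929) = sqrt(940) = 2*sqrt(235) ≈ 30.659)
-1989 - d = -1989 - 2*sqrt(235)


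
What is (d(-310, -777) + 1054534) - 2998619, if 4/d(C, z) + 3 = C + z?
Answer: -1059526327/545 ≈ -1.9441e+6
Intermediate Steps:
d(C, z) = 4/(-3 + C + z) (d(C, z) = 4/(-3 + (C + z)) = 4/(-3 + C + z))
(d(-310, -777) + 1054534) - 2998619 = (4/(-3 - 310 - 777) + 1054534) - 2998619 = (4/(-1090) + 1054534) - 2998619 = (4*(-1/1090) + 1054534) - 2998619 = (-2/545 + 1054534) - 2998619 = 574721028/545 - 2998619 = -1059526327/545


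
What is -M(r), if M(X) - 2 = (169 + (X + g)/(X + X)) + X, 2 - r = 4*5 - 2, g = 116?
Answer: -1215/8 ≈ -151.88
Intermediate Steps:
r = -16 (r = 2 - (4*5 - 2) = 2 - (20 - 2) = 2 - 1*18 = 2 - 18 = -16)
M(X) = 171 + X + (116 + X)/(2*X) (M(X) = 2 + ((169 + (X + 116)/(X + X)) + X) = 2 + ((169 + (116 + X)/((2*X))) + X) = 2 + ((169 + (116 + X)*(1/(2*X))) + X) = 2 + ((169 + (116 + X)/(2*X)) + X) = 2 + (169 + X + (116 + X)/(2*X)) = 171 + X + (116 + X)/(2*X))
-M(r) = -(343/2 - 16 + 58/(-16)) = -(343/2 - 16 + 58*(-1/16)) = -(343/2 - 16 - 29/8) = -1*1215/8 = -1215/8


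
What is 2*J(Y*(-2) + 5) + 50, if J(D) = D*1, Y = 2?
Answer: 52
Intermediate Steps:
J(D) = D
2*J(Y*(-2) + 5) + 50 = 2*(2*(-2) + 5) + 50 = 2*(-4 + 5) + 50 = 2*1 + 50 = 2 + 50 = 52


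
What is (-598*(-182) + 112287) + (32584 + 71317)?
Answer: 325024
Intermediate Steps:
(-598*(-182) + 112287) + (32584 + 71317) = (108836 + 112287) + 103901 = 221123 + 103901 = 325024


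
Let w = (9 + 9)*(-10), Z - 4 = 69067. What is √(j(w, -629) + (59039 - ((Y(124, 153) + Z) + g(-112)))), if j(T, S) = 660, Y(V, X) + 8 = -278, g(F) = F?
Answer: I*√8974 ≈ 94.731*I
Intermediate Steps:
Z = 69071 (Z = 4 + 69067 = 69071)
Y(V, X) = -286 (Y(V, X) = -8 - 278 = -286)
w = -180 (w = 18*(-10) = -180)
√(j(w, -629) + (59039 - ((Y(124, 153) + Z) + g(-112)))) = √(660 + (59039 - ((-286 + 69071) - 112))) = √(660 + (59039 - (68785 - 112))) = √(660 + (59039 - 1*68673)) = √(660 + (59039 - 68673)) = √(660 - 9634) = √(-8974) = I*√8974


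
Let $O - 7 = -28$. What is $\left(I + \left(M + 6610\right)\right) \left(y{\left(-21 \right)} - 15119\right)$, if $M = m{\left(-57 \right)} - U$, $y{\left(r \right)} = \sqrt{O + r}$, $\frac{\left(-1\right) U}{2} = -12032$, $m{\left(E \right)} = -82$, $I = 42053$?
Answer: $-370672523 + 24517 i \sqrt{42} \approx -3.7067 \cdot 10^{8} + 1.5889 \cdot 10^{5} i$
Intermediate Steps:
$U = 24064$ ($U = \left(-2\right) \left(-12032\right) = 24064$)
$O = -21$ ($O = 7 - 28 = -21$)
$y{\left(r \right)} = \sqrt{-21 + r}$
$M = -24146$ ($M = -82 - 24064 = -24146$)
$\left(I + \left(M + 6610\right)\right) \left(y{\left(-21 \right)} - 15119\right) = \left(42053 + \left(-24146 + 6610\right)\right) \left(\sqrt{-21 - 21} - 15119\right) = \left(42053 - 17536\right) \left(\sqrt{-42} - 15119\right) = 24517 \left(i \sqrt{42} - 15119\right) = 24517 \left(-15119 + i \sqrt{42}\right) = -370672523 + 24517 i \sqrt{42}$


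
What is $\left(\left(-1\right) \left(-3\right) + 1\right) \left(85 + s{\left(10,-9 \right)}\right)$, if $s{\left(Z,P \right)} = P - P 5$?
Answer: $484$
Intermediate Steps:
$s{\left(Z,P \right)} = - 4 P$ ($s{\left(Z,P \right)} = P - 5 P = - 4 P$)
$\left(\left(-1\right) \left(-3\right) + 1\right) \left(85 + s{\left(10,-9 \right)}\right) = \left(\left(-1\right) \left(-3\right) + 1\right) \left(85 - -36\right) = \left(3 + 1\right) \left(85 + 36\right) = 4 \cdot 121 = 484$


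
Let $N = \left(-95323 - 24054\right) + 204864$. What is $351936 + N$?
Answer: $437423$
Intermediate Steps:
$N = 85487$ ($N = \left(-95323 - 24054\right) + 204864 = -119377 + 204864 = 85487$)
$351936 + N = 351936 + 85487 = 437423$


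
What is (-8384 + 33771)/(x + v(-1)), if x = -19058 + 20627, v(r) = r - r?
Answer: 25387/1569 ≈ 16.180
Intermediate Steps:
v(r) = 0
x = 1569
(-8384 + 33771)/(x + v(-1)) = (-8384 + 33771)/(1569 + 0) = 25387/1569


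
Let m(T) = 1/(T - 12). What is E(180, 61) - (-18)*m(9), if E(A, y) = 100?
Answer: 94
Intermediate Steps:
m(T) = 1/(-12 + T)
E(180, 61) - (-18)*m(9) = 100 - (-18)/(-12 + 9) = 100 - (-18)/(-3) = 100 - (-18)*(-1)/3 = 100 - 1*6 = 100 - 6 = 94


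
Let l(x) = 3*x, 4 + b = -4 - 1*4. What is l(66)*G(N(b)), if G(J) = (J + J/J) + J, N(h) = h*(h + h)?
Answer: 114246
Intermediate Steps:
b = -12 (b = -4 + (-4 - 1*4) = -4 + (-4 - 4) = -4 - 8 = -12)
N(h) = 2*h² (N(h) = h*(2*h) = 2*h²)
G(J) = 1 + 2*J (G(J) = (J + 1) + J = (1 + J) + J = 1 + 2*J)
l(66)*G(N(b)) = (3*66)*(1 + 2*(2*(-12)²)) = 198*(1 + 2*(2*144)) = 198*(1 + 2*288) = 198*(1 + 576) = 198*577 = 114246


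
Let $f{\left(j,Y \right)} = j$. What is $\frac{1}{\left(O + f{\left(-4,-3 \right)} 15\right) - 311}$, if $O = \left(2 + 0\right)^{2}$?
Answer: $- \frac{1}{367} \approx -0.0027248$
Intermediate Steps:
$O = 4$ ($O = 2^{2} = 4$)
$\frac{1}{\left(O + f{\left(-4,-3 \right)} 15\right) - 311} = \frac{1}{\left(4 - 60\right) - 311} = \frac{1}{-56 - 311} = \frac{1}{-367} = - \frac{1}{367}$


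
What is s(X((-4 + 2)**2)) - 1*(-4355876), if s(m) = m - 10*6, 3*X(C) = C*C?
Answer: 13067464/3 ≈ 4.3558e+6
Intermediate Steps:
X(C) = C**2/3 (X(C) = (C*C)/3 = C**2/3)
s(m) = -60 + m (s(m) = m - 60 = -60 + m)
s(X((-4 + 2)**2)) - 1*(-4355876) = (-60 + ((-4 + 2)**2)**2/3) - 1*(-4355876) = (-60 + ((-2)**2)**2/3) + 4355876 = (-60 + (1/3)*4**2) + 4355876 = (-60 + (1/3)*16) + 4355876 = (-60 + 16/3) + 4355876 = -164/3 + 4355876 = 13067464/3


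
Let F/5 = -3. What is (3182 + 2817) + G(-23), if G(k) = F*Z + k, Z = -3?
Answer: 6021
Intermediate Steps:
F = -15 (F = 5*(-3) = -15)
G(k) = 45 + k (G(k) = -15*(-3) + k = 45 + k)
(3182 + 2817) + G(-23) = (3182 + 2817) + (45 - 23) = 5999 + 22 = 6021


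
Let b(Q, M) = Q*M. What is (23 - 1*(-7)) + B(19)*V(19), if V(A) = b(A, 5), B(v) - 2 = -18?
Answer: -1490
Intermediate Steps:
B(v) = -16 (B(v) = 2 - 18 = -16)
b(Q, M) = M*Q
V(A) = 5*A
(23 - 1*(-7)) + B(19)*V(19) = (23 - 1*(-7)) - 80*19 = (23 + 7) - 16*95 = 30 - 1520 = -1490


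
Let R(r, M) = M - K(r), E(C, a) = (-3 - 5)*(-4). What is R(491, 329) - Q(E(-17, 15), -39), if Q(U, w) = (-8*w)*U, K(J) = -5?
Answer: -9650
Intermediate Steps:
E(C, a) = 32 (E(C, a) = -8*(-4) = 32)
Q(U, w) = -8*U*w
R(r, M) = 5 + M (R(r, M) = M - 1*(-5) = M + 5 = 5 + M)
R(491, 329) - Q(E(-17, 15), -39) = (5 + 329) - (-8)*32*(-39) = 334 - 1*9984 = 334 - 9984 = -9650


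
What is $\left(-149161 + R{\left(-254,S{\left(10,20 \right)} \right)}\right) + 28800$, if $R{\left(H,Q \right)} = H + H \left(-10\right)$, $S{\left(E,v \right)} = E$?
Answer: $-118075$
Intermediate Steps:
$R{\left(H,Q \right)} = - 9 H$ ($R{\left(H,Q \right)} = H - 10 H = - 9 H$)
$\left(-149161 + R{\left(-254,S{\left(10,20 \right)} \right)}\right) + 28800 = \left(-149161 - -2286\right) + 28800 = \left(-149161 + 2286\right) + 28800 = -146875 + 28800 = -118075$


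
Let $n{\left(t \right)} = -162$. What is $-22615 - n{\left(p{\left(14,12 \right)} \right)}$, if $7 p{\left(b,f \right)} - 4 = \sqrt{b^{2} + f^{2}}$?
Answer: $-22453$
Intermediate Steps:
$p{\left(b,f \right)} = \frac{4}{7} + \frac{\sqrt{b^{2} + f^{2}}}{7}$
$-22615 - n{\left(p{\left(14,12 \right)} \right)} = -22615 - -162 = -22615 + 162 = -22453$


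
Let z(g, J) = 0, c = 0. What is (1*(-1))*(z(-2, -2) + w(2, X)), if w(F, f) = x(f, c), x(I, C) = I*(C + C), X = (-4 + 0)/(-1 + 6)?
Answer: 0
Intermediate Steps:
X = -⅘ (X = -4/5 = -4*⅕ = -⅘ ≈ -0.80000)
x(I, C) = 2*C*I (x(I, C) = I*(2*C) = 2*C*I)
w(F, f) = 0 (w(F, f) = 2*0*f = 0)
(1*(-1))*(z(-2, -2) + w(2, X)) = (1*(-1))*(0 + 0) = -1*0 = 0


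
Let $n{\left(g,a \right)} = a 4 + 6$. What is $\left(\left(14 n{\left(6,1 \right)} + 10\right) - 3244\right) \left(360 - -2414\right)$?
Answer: $-8582756$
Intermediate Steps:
$n{\left(g,a \right)} = 6 + 4 a$ ($n{\left(g,a \right)} = 4 a + 6 = 6 + 4 a$)
$\left(\left(14 n{\left(6,1 \right)} + 10\right) - 3244\right) \left(360 - -2414\right) = \left(\left(14 \left(6 + 4 \cdot 1\right) + 10\right) - 3244\right) \left(360 - -2414\right) = \left(\left(14 \left(6 + 4\right) + 10\right) - 3244\right) \left(360 + 2414\right) = \left(\left(14 \cdot 10 + 10\right) - 3244\right) 2774 = \left(\left(140 + 10\right) - 3244\right) 2774 = \left(150 - 3244\right) 2774 = \left(-3094\right) 2774 = -8582756$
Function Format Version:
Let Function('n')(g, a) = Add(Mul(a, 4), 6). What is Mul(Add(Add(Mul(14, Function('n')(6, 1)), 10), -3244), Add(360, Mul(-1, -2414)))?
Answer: -8582756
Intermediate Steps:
Function('n')(g, a) = Add(6, Mul(4, a)) (Function('n')(g, a) = Add(Mul(4, a), 6) = Add(6, Mul(4, a)))
Mul(Add(Add(Mul(14, Function('n')(6, 1)), 10), -3244), Add(360, Mul(-1, -2414))) = Mul(Add(Add(Mul(14, Add(6, Mul(4, 1))), 10), -3244), Add(360, Mul(-1, -2414))) = Mul(Add(Add(Mul(14, Add(6, 4)), 10), -3244), Add(360, 2414)) = Mul(Add(Add(Mul(14, 10), 10), -3244), 2774) = Mul(Add(Add(140, 10), -3244), 2774) = Mul(Add(150, -3244), 2774) = Mul(-3094, 2774) = -8582756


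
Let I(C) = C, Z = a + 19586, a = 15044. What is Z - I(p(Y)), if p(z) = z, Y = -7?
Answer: 34637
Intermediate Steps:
Z = 34630 (Z = 15044 + 19586 = 34630)
Z - I(p(Y)) = 34630 - 1*(-7) = 34630 + 7 = 34637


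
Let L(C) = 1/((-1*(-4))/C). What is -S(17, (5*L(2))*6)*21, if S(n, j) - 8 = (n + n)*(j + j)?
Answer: -21588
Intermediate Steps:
L(C) = C/4 (L(C) = 1/(4/C) = C/4)
S(n, j) = 8 + 4*j*n (S(n, j) = 8 + (n + n)*(j + j) = 8 + (2*n)*(2*j) = 8 + 4*j*n)
-S(17, (5*L(2))*6)*21 = -(8 + 4*((5*((¼)*2))*6)*17)*21 = -(8 + 4*((5*(½))*6)*17)*21 = -(8 + 4*((5/2)*6)*17)*21 = -(8 + 4*15*17)*21 = -(8 + 1020)*21 = -1*1028*21 = -1028*21 = -21588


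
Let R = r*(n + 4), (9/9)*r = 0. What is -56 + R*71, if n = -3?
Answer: -56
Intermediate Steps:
r = 0
R = 0 (R = 0*(-3 + 4) = 0*1 = 0)
-56 + R*71 = -56 + 0*71 = -56 + 0 = -56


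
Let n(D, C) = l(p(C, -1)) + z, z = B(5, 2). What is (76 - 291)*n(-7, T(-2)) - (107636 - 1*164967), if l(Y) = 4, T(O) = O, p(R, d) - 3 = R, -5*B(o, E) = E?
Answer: 56557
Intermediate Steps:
B(o, E) = -E/5
p(R, d) = 3 + R
z = -⅖ (z = -⅕*2 = -⅖ ≈ -0.40000)
n(D, C) = 18/5 (n(D, C) = 4 - ⅖ = 18/5)
(76 - 291)*n(-7, T(-2)) - (107636 - 1*164967) = (76 - 291)*(18/5) - (107636 - 1*164967) = -215*18/5 - (107636 - 164967) = -774 - 1*(-57331) = -774 + 57331 = 56557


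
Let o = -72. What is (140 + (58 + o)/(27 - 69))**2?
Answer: 177241/9 ≈ 19693.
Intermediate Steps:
(140 + (58 + o)/(27 - 69))**2 = (140 + (58 - 72)/(27 - 69))**2 = (140 - 14/(-42))**2 = (140 - 14*(-1/42))**2 = (140 + 1/3)**2 = (421/3)**2 = 177241/9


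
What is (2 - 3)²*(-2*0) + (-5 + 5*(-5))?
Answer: -30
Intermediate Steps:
(2 - 3)²*(-2*0) + (-5 + 5*(-5)) = (-1)²*0 + (-5 - 25) = 1*0 - 30 = 0 - 30 = -30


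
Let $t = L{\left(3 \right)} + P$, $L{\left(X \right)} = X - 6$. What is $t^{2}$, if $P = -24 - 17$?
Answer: $1936$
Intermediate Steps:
$P = -41$ ($P = -24 - 17 = -41$)
$L{\left(X \right)} = -6 + X$ ($L{\left(X \right)} = X - 6 = -6 + X$)
$t = -44$ ($t = \left(-6 + 3\right) - 41 = -3 - 41 = -44$)
$t^{2} = \left(-44\right)^{2} = 1936$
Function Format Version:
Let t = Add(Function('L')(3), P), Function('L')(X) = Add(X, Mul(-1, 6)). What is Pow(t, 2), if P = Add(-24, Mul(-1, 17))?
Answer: 1936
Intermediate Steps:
P = -41 (P = Add(-24, -17) = -41)
Function('L')(X) = Add(-6, X) (Function('L')(X) = Add(X, -6) = Add(-6, X))
t = -44 (t = Add(Add(-6, 3), -41) = Add(-3, -41) = -44)
Pow(t, 2) = Pow(-44, 2) = 1936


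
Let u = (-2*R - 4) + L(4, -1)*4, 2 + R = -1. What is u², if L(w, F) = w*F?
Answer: 196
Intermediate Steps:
R = -3 (R = -2 - 1 = -3)
L(w, F) = F*w
u = -14 (u = (-2*(-3) - 4) - 1*4*4 = (6 - 4) - 4*4 = 2 - 16 = -14)
u² = (-14)² = 196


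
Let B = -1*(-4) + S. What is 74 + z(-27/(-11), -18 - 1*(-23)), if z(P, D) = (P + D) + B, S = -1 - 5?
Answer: 874/11 ≈ 79.455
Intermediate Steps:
S = -6
B = -2 (B = -1*(-4) - 6 = 4 - 6 = -2)
z(P, D) = -2 + D + P (z(P, D) = (P + D) - 2 = (D + P) - 2 = -2 + D + P)
74 + z(-27/(-11), -18 - 1*(-23)) = 74 + (-2 + (-18 - 1*(-23)) - 27/(-11)) = 74 + (-2 + (-18 + 23) - 27*(-1/11)) = 74 + (-2 + 5 + 27/11) = 74 + 60/11 = 874/11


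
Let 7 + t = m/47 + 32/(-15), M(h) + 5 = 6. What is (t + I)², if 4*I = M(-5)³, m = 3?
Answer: 618566641/7952400 ≈ 77.784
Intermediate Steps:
M(h) = 1 (M(h) = -5 + 6 = 1)
I = ¼ (I = (¼)*1³ = (¼)*1 = ¼ ≈ 0.25000)
t = -6394/705 (t = -7 + (3/47 + 32/(-15)) = -7 + (3*(1/47) + 32*(-1/15)) = -7 + (3/47 - 32/15) = -7 - 1459/705 = -6394/705 ≈ -9.0695)
(t + I)² = (-6394/705 + ¼)² = (-24871/2820)² = 618566641/7952400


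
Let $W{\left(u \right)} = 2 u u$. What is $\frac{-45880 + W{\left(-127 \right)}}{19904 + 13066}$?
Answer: $- \frac{973}{2355} \approx -0.41316$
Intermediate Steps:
$W{\left(u \right)} = 2 u^{2}$
$\frac{-45880 + W{\left(-127 \right)}}{19904 + 13066} = \frac{-45880 + 2 \left(-127\right)^{2}}{19904 + 13066} = \frac{-45880 + 2 \cdot 16129}{32970} = \left(-45880 + 32258\right) \frac{1}{32970} = \left(-13622\right) \frac{1}{32970} = - \frac{973}{2355}$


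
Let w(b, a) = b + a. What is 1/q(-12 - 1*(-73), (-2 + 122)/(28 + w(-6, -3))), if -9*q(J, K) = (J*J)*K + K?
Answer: -57/148880 ≈ -0.00038286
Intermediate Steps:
w(b, a) = a + b
q(J, K) = -K/9 - K*J**2/9 (q(J, K) = -((J*J)*K + K)/9 = -(J**2*K + K)/9 = -(K*J**2 + K)/9 = -(K + K*J**2)/9 = -K/9 - K*J**2/9)
1/q(-12 - 1*(-73), (-2 + 122)/(28 + w(-6, -3))) = 1/(-(-2 + 122)/(28 + (-3 - 6))*(1 + (-12 - 1*(-73))**2)/9) = 1/(-120/(28 - 9)*(1 + (-12 + 73)**2)/9) = 1/(-120/19*(1 + 61**2)/9) = 1/(-120*(1/19)*(1 + 3721)/9) = 1/(-1/9*120/19*3722) = 1/(-148880/57) = -57/148880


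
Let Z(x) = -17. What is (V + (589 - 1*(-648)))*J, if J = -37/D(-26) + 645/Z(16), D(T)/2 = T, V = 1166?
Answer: -79085133/884 ≈ -89463.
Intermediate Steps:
D(T) = 2*T
J = -32911/884 (J = -37/(2*(-26)) + 645/(-17) = -37/(-52) + 645*(-1/17) = -37*(-1/52) - 645/17 = 37/52 - 645/17 = -32911/884 ≈ -37.230)
(V + (589 - 1*(-648)))*J = (1166 + (589 - 1*(-648)))*(-32911/884) = (1166 + (589 + 648))*(-32911/884) = (1166 + 1237)*(-32911/884) = 2403*(-32911/884) = -79085133/884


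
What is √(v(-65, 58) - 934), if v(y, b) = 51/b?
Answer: I*√3139018/58 ≈ 30.547*I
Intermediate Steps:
√(v(-65, 58) - 934) = √(51/58 - 934) = √(-54121/58) = I*√3139018/58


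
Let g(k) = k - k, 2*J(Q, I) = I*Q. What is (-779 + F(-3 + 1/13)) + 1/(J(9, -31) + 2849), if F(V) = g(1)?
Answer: -4221399/5419 ≈ -779.00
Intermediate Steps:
J(Q, I) = I*Q/2 (J(Q, I) = (I*Q)/2 = I*Q/2)
g(k) = 0
F(V) = 0
(-779 + F(-3 + 1/13)) + 1/(J(9, -31) + 2849) = (-779 + 0) + 1/((½)*(-31)*9 + 2849) = -779 + 1/(-279/2 + 2849) = -779 + 1/(5419/2) = -779 + 2/5419 = -4221399/5419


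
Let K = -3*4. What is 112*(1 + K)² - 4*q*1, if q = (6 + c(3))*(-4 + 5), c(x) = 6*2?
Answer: 13480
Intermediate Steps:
K = -12
c(x) = 12
q = 18 (q = (6 + 12)*(-4 + 5) = 18*1 = 18)
112*(1 + K)² - 4*q*1 = 112*(1 - 12)² - 4*18*1 = 112*(-11)² - 72*1 = 112*121 - 72 = 13552 - 72 = 13480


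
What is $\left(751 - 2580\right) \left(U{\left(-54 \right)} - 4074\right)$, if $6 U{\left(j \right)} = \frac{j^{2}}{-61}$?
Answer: $\frac{455421000}{61} \approx 7.4659 \cdot 10^{6}$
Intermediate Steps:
$U{\left(j \right)} = - \frac{j^{2}}{366}$ ($U{\left(j \right)} = \frac{\frac{1}{-61} j^{2}}{6} = \frac{\left(- \frac{1}{61}\right) j^{2}}{6} = - \frac{j^{2}}{366}$)
$\left(751 - 2580\right) \left(U{\left(-54 \right)} - 4074\right) = \left(751 - 2580\right) \left(- \frac{\left(-54\right)^{2}}{366} - 4074\right) = - 1829 \left(\left(- \frac{1}{366}\right) 2916 - 4074\right) = - 1829 \left(- \frac{486}{61} - 4074\right) = \left(-1829\right) \left(- \frac{249000}{61}\right) = \frac{455421000}{61}$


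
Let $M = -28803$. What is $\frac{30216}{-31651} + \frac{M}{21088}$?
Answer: $- \frac{1548838761}{667456288} \approx -2.3205$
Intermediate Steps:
$\frac{30216}{-31651} + \frac{M}{21088} = \frac{30216}{-31651} - \frac{28803}{21088} = 30216 \left(- \frac{1}{31651}\right) - \frac{28803}{21088} = - \frac{30216}{31651} - \frac{28803}{21088} = - \frac{1548838761}{667456288}$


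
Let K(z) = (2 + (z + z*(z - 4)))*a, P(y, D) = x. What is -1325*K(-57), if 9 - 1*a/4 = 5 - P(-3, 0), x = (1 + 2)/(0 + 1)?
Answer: -126956200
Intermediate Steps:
x = 3 (x = 3/1 = 3*1 = 3)
P(y, D) = 3
a = 28 (a = 36 - 4*(5 - 1*3) = 36 - 4*(5 - 3) = 36 - 4*2 = 36 - 8 = 28)
K(z) = 56 + 28*z + 28*z*(-4 + z) (K(z) = (2 + (z + z*(z - 4)))*28 = (2 + (z + z*(-4 + z)))*28 = (2 + z + z*(-4 + z))*28 = 56 + 28*z + 28*z*(-4 + z))
-1325*K(-57) = -1325*(56 - 84*(-57) + 28*(-57)²) = -1325*(56 + 4788 + 28*3249) = -1325*(56 + 4788 + 90972) = -1325*95816 = -126956200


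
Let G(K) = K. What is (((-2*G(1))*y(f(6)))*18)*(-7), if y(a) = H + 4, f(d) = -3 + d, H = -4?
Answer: 0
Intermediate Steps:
y(a) = 0 (y(a) = -4 + 4 = 0)
(((-2*G(1))*y(f(6)))*18)*(-7) = ((-2*1*0)*18)*(-7) = (-2*0*18)*(-7) = (0*18)*(-7) = 0*(-7) = 0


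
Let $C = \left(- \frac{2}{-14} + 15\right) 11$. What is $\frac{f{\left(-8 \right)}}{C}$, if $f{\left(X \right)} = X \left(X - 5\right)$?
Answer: $\frac{364}{583} \approx 0.62436$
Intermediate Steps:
$f{\left(X \right)} = X \left(-5 + X\right)$
$C = \frac{1166}{7}$ ($C = \left(\left(-2\right) \left(- \frac{1}{14}\right) + 15\right) 11 = \left(\frac{1}{7} + 15\right) 11 = \frac{106}{7} \cdot 11 = \frac{1166}{7} \approx 166.57$)
$\frac{f{\left(-8 \right)}}{C} = \frac{\left(-8\right) \left(-5 - 8\right)}{\frac{1166}{7}} = \left(-8\right) \left(-13\right) \frac{7}{1166} = 104 \cdot \frac{7}{1166} = \frac{364}{583}$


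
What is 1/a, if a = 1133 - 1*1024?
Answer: 1/109 ≈ 0.0091743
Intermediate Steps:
a = 109 (a = 1133 - 1024 = 109)
1/a = 1/109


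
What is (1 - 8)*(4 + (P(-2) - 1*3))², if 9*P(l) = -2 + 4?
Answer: -847/81 ≈ -10.457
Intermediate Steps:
P(l) = 2/9 (P(l) = (-2 + 4)/9 = (⅑)*2 = 2/9)
(1 - 8)*(4 + (P(-2) - 1*3))² = (1 - 8)*(4 + (2/9 - 1*3))² = -7*(4 + (2/9 - 3))² = -7*(4 - 25/9)² = -7*(11/9)² = -7*121/81 = -847/81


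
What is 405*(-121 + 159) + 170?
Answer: 15560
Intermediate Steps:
405*(-121 + 159) + 170 = 405*38 + 170 = 15390 + 170 = 15560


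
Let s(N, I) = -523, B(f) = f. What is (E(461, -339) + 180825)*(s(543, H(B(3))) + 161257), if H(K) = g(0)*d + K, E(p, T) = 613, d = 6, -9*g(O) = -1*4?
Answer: 29163255492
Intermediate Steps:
g(O) = 4/9 (g(O) = -(-1)*4/9 = -⅑*(-4) = 4/9)
H(K) = 8/3 + K (H(K) = (4/9)*6 + K = 8/3 + K)
(E(461, -339) + 180825)*(s(543, H(B(3))) + 161257) = (613 + 180825)*(-523 + 161257) = 181438*160734 = 29163255492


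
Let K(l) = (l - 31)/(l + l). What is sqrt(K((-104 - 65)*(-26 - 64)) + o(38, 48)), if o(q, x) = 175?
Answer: sqrt(26693395)/390 ≈ 13.248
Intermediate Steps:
K(l) = (-31 + l)/(2*l) (K(l) = (-31 + l)/((2*l)) = (-31 + l)*(1/(2*l)) = (-31 + l)/(2*l))
sqrt(K((-104 - 65)*(-26 - 64)) + o(38, 48)) = sqrt((-31 + (-104 - 65)*(-26 - 64))/(2*(((-104 - 65)*(-26 - 64)))) + 175) = sqrt((-31 - 169*(-90))/(2*((-169*(-90)))) + 175) = sqrt((1/2)*(-31 + 15210)/15210 + 175) = sqrt((1/2)*(1/15210)*15179 + 175) = sqrt(15179/30420 + 175) = sqrt(5338679/30420) = sqrt(26693395)/390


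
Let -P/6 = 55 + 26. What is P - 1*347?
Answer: -833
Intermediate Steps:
P = -486 (P = -6*(55 + 26) = -6*81 = -486)
P - 1*347 = -486 - 1*347 = -486 - 347 = -833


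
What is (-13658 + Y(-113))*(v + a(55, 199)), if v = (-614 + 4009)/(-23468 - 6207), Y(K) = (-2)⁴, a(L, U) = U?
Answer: -16102825812/5935 ≈ -2.7132e+6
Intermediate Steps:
Y(K) = 16
v = -679/5935 (v = 3395/(-29675) = 3395*(-1/29675) = -679/5935 ≈ -0.11441)
(-13658 + Y(-113))*(v + a(55, 199)) = (-13658 + 16)*(-679/5935 + 199) = -13642*1180386/5935 = -16102825812/5935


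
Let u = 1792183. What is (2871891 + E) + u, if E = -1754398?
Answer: 2909676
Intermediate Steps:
(2871891 + E) + u = (2871891 - 1754398) + 1792183 = 1117493 + 1792183 = 2909676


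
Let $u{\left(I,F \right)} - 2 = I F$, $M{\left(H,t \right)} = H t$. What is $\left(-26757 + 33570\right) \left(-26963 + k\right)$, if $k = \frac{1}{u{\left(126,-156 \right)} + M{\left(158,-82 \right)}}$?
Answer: $- \frac{1996807251801}{10870} \approx -1.837 \cdot 10^{8}$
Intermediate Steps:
$u{\left(I,F \right)} = 2 + F I$ ($u{\left(I,F \right)} = 2 + I F = 2 + F I$)
$k = - \frac{1}{32610}$ ($k = \frac{1}{\left(2 - 19656\right) + 158 \left(-82\right)} = \frac{1}{\left(2 - 19656\right) - 12956} = \frac{1}{-19654 - 12956} = \frac{1}{-32610} = - \frac{1}{32610} \approx -3.0665 \cdot 10^{-5}$)
$\left(-26757 + 33570\right) \left(-26963 + k\right) = \left(-26757 + 33570\right) \left(-26963 - \frac{1}{32610}\right) = 6813 \left(- \frac{879263431}{32610}\right) = - \frac{1996807251801}{10870}$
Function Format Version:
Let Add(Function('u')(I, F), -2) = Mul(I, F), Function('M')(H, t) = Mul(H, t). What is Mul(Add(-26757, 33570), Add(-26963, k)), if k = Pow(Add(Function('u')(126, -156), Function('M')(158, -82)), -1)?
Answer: Rational(-1996807251801, 10870) ≈ -1.8370e+8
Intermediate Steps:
Function('u')(I, F) = Add(2, Mul(F, I)) (Function('u')(I, F) = Add(2, Mul(I, F)) = Add(2, Mul(F, I)))
k = Rational(-1, 32610) (k = Pow(Add(Add(2, Mul(-156, 126)), Mul(158, -82)), -1) = Pow(Add(Add(2, -19656), -12956), -1) = Pow(Add(-19654, -12956), -1) = Pow(-32610, -1) = Rational(-1, 32610) ≈ -3.0665e-5)
Mul(Add(-26757, 33570), Add(-26963, k)) = Mul(Add(-26757, 33570), Add(-26963, Rational(-1, 32610))) = Mul(6813, Rational(-879263431, 32610)) = Rational(-1996807251801, 10870)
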